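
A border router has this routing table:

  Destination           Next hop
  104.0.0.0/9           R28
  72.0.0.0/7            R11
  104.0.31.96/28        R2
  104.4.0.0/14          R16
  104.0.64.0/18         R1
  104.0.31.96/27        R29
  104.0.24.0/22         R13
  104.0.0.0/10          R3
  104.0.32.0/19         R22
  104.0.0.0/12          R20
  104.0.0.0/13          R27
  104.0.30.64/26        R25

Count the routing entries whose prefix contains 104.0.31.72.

4

Prefixes containing 104.0.31.72:
  104.0.0.0/9 (104.0.0.0 - 104.127.255.255)
  104.0.0.0/10 (104.0.0.0 - 104.63.255.255)
  104.0.0.0/12 (104.0.0.0 - 104.15.255.255)
  104.0.0.0/13 (104.0.0.0 - 104.7.255.255)
Total matching entries: 4.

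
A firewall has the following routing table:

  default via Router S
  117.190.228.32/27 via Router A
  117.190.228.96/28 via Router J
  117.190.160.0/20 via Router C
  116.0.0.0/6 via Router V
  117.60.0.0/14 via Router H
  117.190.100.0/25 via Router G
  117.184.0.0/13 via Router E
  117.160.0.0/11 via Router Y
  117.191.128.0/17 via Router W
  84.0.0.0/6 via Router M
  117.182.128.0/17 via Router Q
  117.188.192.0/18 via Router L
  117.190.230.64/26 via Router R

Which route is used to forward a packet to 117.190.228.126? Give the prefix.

117.184.0.0/13

Entries matching 117.190.228.126:
  0.0.0.0/0 (default, matches everything)
  116.0.0.0/6 (116.0.0.0 - 119.255.255.255)
  117.160.0.0/11 (117.160.0.0 - 117.191.255.255)
  117.184.0.0/13 (117.184.0.0 - 117.191.255.255)
Most specific is 117.184.0.0/13.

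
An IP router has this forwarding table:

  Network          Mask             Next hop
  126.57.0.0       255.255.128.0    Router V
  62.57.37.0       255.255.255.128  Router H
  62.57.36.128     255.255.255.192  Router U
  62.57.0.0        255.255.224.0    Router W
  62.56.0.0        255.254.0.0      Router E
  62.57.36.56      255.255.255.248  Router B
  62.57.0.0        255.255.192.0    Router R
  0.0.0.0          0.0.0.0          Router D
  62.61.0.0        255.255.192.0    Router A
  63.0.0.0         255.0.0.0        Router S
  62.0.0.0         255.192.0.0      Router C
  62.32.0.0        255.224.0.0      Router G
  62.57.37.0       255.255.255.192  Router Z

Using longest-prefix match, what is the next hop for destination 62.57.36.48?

Router R

Routes whose prefix contains 62.57.36.48:
  0.0.0.0/0 (default, matches everything) -> Router D
  62.0.0.0/10 (62.0.0.0 - 62.63.255.255) -> Router C
  62.32.0.0/11 (62.32.0.0 - 62.63.255.255) -> Router G
  62.56.0.0/15 (62.56.0.0 - 62.57.255.255) -> Router E
  62.57.0.0/18 (62.57.0.0 - 62.57.63.255) -> Router R
More-specific entries that do NOT match:
  62.57.36.56/29 (62.57.36.56 - 62.57.36.63) does not contain 62.57.36.48
  62.57.36.128/26 (62.57.36.128 - 62.57.36.191) does not contain 62.57.36.48
  62.57.37.0/26 (62.57.37.0 - 62.57.37.63) does not contain 62.57.36.48
  62.57.37.0/25 (62.57.37.0 - 62.57.37.127) does not contain 62.57.36.48
  62.57.0.0/19 (62.57.0.0 - 62.57.31.255) does not contain 62.57.36.48
Longest matching prefix is /18 -> next hop Router R.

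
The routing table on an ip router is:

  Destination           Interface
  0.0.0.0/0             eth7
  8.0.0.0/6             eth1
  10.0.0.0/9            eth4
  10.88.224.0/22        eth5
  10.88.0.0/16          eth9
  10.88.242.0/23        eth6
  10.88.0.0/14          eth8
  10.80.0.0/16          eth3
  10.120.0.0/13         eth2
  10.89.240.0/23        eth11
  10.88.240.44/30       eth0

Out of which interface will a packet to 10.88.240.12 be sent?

Routes whose prefix contains 10.88.240.12:
  0.0.0.0/0 (default, matches everything) -> eth7
  8.0.0.0/6 (8.0.0.0 - 11.255.255.255) -> eth1
  10.0.0.0/9 (10.0.0.0 - 10.127.255.255) -> eth4
  10.88.0.0/14 (10.88.0.0 - 10.91.255.255) -> eth8
  10.88.0.0/16 (10.88.0.0 - 10.88.255.255) -> eth9
More-specific entries that do NOT match:
  10.88.240.44/30 (10.88.240.44 - 10.88.240.47) does not contain 10.88.240.12
  10.88.242.0/23 (10.88.242.0 - 10.88.243.255) does not contain 10.88.240.12
  10.89.240.0/23 (10.89.240.0 - 10.89.241.255) does not contain 10.88.240.12
  10.88.224.0/22 (10.88.224.0 - 10.88.227.255) does not contain 10.88.240.12
Longest matching prefix is /16 -> interface eth9.

eth9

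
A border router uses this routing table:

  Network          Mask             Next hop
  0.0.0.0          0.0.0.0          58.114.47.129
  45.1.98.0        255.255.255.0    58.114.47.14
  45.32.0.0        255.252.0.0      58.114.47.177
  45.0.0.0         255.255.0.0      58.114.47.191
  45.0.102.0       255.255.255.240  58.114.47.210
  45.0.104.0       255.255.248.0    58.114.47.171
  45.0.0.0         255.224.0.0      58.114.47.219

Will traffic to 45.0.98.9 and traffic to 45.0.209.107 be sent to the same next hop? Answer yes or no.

yes

45.0.98.9: longest match 45.0.0.0/16 -> 58.114.47.191
45.0.209.107: longest match 45.0.0.0/16 -> 58.114.47.191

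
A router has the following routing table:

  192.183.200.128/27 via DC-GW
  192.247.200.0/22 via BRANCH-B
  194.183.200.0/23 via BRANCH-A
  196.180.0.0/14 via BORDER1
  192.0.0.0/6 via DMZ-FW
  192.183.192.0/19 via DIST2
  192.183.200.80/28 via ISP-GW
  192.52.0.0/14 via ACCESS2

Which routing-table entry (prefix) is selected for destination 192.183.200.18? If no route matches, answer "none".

192.183.192.0/19

Entries matching 192.183.200.18:
  192.0.0.0/6 (192.0.0.0 - 195.255.255.255)
  192.183.192.0/19 (192.183.192.0 - 192.183.223.255)
Most specific is 192.183.192.0/19.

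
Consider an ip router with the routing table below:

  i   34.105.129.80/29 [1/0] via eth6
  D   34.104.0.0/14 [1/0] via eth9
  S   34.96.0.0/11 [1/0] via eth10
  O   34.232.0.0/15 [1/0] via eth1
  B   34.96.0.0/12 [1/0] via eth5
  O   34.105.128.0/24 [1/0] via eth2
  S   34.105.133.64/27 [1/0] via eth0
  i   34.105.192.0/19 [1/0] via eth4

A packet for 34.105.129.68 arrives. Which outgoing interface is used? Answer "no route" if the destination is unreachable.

Routes whose prefix contains 34.105.129.68:
  34.96.0.0/11 (34.96.0.0 - 34.127.255.255) -> eth10
  34.96.0.0/12 (34.96.0.0 - 34.111.255.255) -> eth5
  34.104.0.0/14 (34.104.0.0 - 34.107.255.255) -> eth9
More-specific entries that do NOT match:
  34.105.129.80/29 (34.105.129.80 - 34.105.129.87) does not contain 34.105.129.68
  34.105.133.64/27 (34.105.133.64 - 34.105.133.95) does not contain 34.105.129.68
  34.105.128.0/24 (34.105.128.0 - 34.105.128.255) does not contain 34.105.129.68
  34.105.192.0/19 (34.105.192.0 - 34.105.223.255) does not contain 34.105.129.68
  34.232.0.0/15 (34.232.0.0 - 34.233.255.255) does not contain 34.105.129.68
Longest matching prefix is /14 -> interface eth9.

eth9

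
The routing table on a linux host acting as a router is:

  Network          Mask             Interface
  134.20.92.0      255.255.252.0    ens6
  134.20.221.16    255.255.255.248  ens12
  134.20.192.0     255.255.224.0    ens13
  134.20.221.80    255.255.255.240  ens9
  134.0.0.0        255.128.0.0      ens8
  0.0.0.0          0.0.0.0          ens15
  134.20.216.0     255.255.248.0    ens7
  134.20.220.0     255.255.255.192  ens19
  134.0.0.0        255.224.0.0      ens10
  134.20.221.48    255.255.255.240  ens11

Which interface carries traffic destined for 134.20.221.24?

ens7

Routes whose prefix contains 134.20.221.24:
  0.0.0.0/0 (default, matches everything) -> ens15
  134.0.0.0/9 (134.0.0.0 - 134.127.255.255) -> ens8
  134.0.0.0/11 (134.0.0.0 - 134.31.255.255) -> ens10
  134.20.192.0/19 (134.20.192.0 - 134.20.223.255) -> ens13
  134.20.216.0/21 (134.20.216.0 - 134.20.223.255) -> ens7
More-specific entries that do NOT match:
  134.20.221.16/29 (134.20.221.16 - 134.20.221.23) does not contain 134.20.221.24
  134.20.221.80/28 (134.20.221.80 - 134.20.221.95) does not contain 134.20.221.24
  134.20.221.48/28 (134.20.221.48 - 134.20.221.63) does not contain 134.20.221.24
  134.20.220.0/26 (134.20.220.0 - 134.20.220.63) does not contain 134.20.221.24
  134.20.92.0/22 (134.20.92.0 - 134.20.95.255) does not contain 134.20.221.24
Longest matching prefix is /21 -> interface ens7.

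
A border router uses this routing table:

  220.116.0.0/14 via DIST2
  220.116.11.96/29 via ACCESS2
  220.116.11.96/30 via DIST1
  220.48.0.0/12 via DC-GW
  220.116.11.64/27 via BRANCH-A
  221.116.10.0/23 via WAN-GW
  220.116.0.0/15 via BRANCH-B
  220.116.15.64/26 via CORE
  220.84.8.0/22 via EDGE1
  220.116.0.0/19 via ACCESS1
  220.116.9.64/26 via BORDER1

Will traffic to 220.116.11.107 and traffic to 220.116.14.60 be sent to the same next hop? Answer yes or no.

220.116.11.107: longest match 220.116.0.0/19 -> ACCESS1
220.116.14.60: longest match 220.116.0.0/19 -> ACCESS1

yes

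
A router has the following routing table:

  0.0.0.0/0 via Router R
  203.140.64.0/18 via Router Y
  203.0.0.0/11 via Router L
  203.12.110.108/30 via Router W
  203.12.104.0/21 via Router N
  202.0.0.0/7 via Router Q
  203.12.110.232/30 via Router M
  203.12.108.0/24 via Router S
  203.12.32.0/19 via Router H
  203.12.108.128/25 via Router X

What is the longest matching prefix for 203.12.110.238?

203.12.104.0/21

Entries matching 203.12.110.238:
  0.0.0.0/0 (default, matches everything)
  202.0.0.0/7 (202.0.0.0 - 203.255.255.255)
  203.0.0.0/11 (203.0.0.0 - 203.31.255.255)
  203.12.104.0/21 (203.12.104.0 - 203.12.111.255)
Most specific is 203.12.104.0/21.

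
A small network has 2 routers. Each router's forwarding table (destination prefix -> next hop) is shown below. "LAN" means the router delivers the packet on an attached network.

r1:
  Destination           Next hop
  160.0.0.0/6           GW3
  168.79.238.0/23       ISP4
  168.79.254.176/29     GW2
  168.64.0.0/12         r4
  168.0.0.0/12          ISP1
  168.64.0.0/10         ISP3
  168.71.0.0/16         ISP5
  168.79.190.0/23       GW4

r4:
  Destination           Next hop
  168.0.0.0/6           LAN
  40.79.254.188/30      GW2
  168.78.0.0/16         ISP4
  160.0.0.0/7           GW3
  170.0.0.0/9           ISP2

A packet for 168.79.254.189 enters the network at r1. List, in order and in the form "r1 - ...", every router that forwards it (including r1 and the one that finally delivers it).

r1 - r4

At r1: longest match for 168.79.254.189 is 168.64.0.0/12 -> r4
At r4: longest match for 168.79.254.189 is 168.0.0.0/6 -> LAN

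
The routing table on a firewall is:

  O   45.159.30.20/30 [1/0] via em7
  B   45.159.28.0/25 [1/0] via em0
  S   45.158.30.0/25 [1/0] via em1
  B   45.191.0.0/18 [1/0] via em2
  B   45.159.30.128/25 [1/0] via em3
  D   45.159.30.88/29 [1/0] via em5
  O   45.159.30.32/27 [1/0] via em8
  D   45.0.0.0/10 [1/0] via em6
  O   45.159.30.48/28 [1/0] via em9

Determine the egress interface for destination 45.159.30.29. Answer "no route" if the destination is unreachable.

no route

No entry's prefix contains 45.159.30.29; there is no default route.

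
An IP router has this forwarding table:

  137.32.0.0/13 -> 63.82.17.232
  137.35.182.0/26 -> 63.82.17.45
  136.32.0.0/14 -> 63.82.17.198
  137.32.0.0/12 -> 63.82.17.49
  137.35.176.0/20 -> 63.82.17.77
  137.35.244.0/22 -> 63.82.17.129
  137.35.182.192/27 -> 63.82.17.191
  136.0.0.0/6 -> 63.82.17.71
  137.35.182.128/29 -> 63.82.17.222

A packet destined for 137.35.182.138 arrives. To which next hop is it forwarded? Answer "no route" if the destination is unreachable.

63.82.17.77

Routes whose prefix contains 137.35.182.138:
  136.0.0.0/6 (136.0.0.0 - 139.255.255.255) -> 63.82.17.71
  137.32.0.0/12 (137.32.0.0 - 137.47.255.255) -> 63.82.17.49
  137.32.0.0/13 (137.32.0.0 - 137.39.255.255) -> 63.82.17.232
  137.35.176.0/20 (137.35.176.0 - 137.35.191.255) -> 63.82.17.77
More-specific entries that do NOT match:
  137.35.182.128/29 (137.35.182.128 - 137.35.182.135) does not contain 137.35.182.138
  137.35.182.192/27 (137.35.182.192 - 137.35.182.223) does not contain 137.35.182.138
  137.35.182.0/26 (137.35.182.0 - 137.35.182.63) does not contain 137.35.182.138
  137.35.244.0/22 (137.35.244.0 - 137.35.247.255) does not contain 137.35.182.138
Longest matching prefix is /20 -> next hop 63.82.17.77.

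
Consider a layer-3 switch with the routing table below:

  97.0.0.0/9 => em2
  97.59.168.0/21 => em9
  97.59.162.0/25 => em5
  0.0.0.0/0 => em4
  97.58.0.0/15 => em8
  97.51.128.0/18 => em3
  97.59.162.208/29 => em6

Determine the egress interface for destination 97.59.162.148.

Routes whose prefix contains 97.59.162.148:
  0.0.0.0/0 (default, matches everything) -> em4
  97.0.0.0/9 (97.0.0.0 - 97.127.255.255) -> em2
  97.58.0.0/15 (97.58.0.0 - 97.59.255.255) -> em8
More-specific entries that do NOT match:
  97.59.162.208/29 (97.59.162.208 - 97.59.162.215) does not contain 97.59.162.148
  97.59.162.0/25 (97.59.162.0 - 97.59.162.127) does not contain 97.59.162.148
  97.59.168.0/21 (97.59.168.0 - 97.59.175.255) does not contain 97.59.162.148
  97.51.128.0/18 (97.51.128.0 - 97.51.191.255) does not contain 97.59.162.148
Longest matching prefix is /15 -> interface em8.

em8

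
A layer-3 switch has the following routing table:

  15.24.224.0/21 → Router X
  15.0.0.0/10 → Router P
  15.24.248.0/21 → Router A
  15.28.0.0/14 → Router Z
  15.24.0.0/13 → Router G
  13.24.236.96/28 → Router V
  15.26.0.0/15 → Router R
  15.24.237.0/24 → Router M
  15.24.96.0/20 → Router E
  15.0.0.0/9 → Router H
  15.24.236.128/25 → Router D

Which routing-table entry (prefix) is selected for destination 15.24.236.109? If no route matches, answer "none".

Entries matching 15.24.236.109:
  15.0.0.0/9 (15.0.0.0 - 15.127.255.255)
  15.0.0.0/10 (15.0.0.0 - 15.63.255.255)
  15.24.0.0/13 (15.24.0.0 - 15.31.255.255)
Most specific is 15.24.0.0/13.

15.24.0.0/13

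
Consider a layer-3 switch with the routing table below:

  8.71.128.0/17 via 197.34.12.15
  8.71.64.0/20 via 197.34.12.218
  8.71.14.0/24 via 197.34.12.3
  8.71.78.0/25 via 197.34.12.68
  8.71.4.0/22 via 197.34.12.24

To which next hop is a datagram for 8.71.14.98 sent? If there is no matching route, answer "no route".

Routes whose prefix contains 8.71.14.98:
  8.71.14.0/24 (8.71.14.0 - 8.71.14.255) -> 197.34.12.3
More-specific entries that do NOT match:
  8.71.78.0/25 (8.71.78.0 - 8.71.78.127) does not contain 8.71.14.98
Longest matching prefix is /24 -> next hop 197.34.12.3.

197.34.12.3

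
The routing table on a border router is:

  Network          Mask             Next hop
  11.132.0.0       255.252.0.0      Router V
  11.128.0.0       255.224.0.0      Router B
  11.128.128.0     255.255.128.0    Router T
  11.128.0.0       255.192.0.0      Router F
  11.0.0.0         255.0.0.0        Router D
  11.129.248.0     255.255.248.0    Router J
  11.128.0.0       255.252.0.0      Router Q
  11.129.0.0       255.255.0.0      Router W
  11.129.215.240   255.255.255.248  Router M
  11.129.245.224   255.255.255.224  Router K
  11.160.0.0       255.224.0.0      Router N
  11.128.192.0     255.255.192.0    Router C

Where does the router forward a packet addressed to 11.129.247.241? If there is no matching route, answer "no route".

Router W

Routes whose prefix contains 11.129.247.241:
  11.0.0.0/8 (11.0.0.0 - 11.255.255.255) -> Router D
  11.128.0.0/10 (11.128.0.0 - 11.191.255.255) -> Router F
  11.128.0.0/11 (11.128.0.0 - 11.159.255.255) -> Router B
  11.128.0.0/14 (11.128.0.0 - 11.131.255.255) -> Router Q
  11.129.0.0/16 (11.129.0.0 - 11.129.255.255) -> Router W
More-specific entries that do NOT match:
  11.129.215.240/29 (11.129.215.240 - 11.129.215.247) does not contain 11.129.247.241
  11.129.245.224/27 (11.129.245.224 - 11.129.245.255) does not contain 11.129.247.241
  11.129.248.0/21 (11.129.248.0 - 11.129.255.255) does not contain 11.129.247.241
  11.128.192.0/18 (11.128.192.0 - 11.128.255.255) does not contain 11.129.247.241
  11.128.128.0/17 (11.128.128.0 - 11.128.255.255) does not contain 11.129.247.241
Longest matching prefix is /16 -> next hop Router W.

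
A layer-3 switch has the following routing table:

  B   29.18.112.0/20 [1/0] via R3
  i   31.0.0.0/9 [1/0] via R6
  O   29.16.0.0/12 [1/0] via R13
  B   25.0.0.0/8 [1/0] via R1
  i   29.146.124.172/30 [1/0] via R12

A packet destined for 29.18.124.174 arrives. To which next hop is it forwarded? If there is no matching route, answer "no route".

R3

Routes whose prefix contains 29.18.124.174:
  29.16.0.0/12 (29.16.0.0 - 29.31.255.255) -> R13
  29.18.112.0/20 (29.18.112.0 - 29.18.127.255) -> R3
More-specific entries that do NOT match:
  29.146.124.172/30 (29.146.124.172 - 29.146.124.175) does not contain 29.18.124.174
Longest matching prefix is /20 -> next hop R3.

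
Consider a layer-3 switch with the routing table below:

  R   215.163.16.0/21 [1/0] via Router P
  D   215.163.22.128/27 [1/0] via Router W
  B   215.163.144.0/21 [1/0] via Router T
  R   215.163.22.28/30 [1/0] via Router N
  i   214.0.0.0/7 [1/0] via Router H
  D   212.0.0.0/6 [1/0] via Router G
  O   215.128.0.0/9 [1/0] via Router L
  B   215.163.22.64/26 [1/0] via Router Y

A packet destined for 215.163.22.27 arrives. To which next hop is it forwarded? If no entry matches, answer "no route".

Routes whose prefix contains 215.163.22.27:
  212.0.0.0/6 (212.0.0.0 - 215.255.255.255) -> Router G
  214.0.0.0/7 (214.0.0.0 - 215.255.255.255) -> Router H
  215.128.0.0/9 (215.128.0.0 - 215.255.255.255) -> Router L
  215.163.16.0/21 (215.163.16.0 - 215.163.23.255) -> Router P
More-specific entries that do NOT match:
  215.163.22.28/30 (215.163.22.28 - 215.163.22.31) does not contain 215.163.22.27
  215.163.22.128/27 (215.163.22.128 - 215.163.22.159) does not contain 215.163.22.27
  215.163.22.64/26 (215.163.22.64 - 215.163.22.127) does not contain 215.163.22.27
Longest matching prefix is /21 -> next hop Router P.

Router P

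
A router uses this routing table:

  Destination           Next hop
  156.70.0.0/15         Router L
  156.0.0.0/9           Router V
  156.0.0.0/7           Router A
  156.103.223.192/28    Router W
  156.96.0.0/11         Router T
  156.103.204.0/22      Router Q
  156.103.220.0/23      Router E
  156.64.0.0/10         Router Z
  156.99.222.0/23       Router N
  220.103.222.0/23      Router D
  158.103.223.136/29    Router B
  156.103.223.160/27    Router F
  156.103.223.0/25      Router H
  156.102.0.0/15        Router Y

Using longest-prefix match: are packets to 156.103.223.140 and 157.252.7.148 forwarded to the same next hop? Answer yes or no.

no

156.103.223.140: longest match 156.102.0.0/15 -> Router Y
157.252.7.148: longest match 156.0.0.0/7 -> Router A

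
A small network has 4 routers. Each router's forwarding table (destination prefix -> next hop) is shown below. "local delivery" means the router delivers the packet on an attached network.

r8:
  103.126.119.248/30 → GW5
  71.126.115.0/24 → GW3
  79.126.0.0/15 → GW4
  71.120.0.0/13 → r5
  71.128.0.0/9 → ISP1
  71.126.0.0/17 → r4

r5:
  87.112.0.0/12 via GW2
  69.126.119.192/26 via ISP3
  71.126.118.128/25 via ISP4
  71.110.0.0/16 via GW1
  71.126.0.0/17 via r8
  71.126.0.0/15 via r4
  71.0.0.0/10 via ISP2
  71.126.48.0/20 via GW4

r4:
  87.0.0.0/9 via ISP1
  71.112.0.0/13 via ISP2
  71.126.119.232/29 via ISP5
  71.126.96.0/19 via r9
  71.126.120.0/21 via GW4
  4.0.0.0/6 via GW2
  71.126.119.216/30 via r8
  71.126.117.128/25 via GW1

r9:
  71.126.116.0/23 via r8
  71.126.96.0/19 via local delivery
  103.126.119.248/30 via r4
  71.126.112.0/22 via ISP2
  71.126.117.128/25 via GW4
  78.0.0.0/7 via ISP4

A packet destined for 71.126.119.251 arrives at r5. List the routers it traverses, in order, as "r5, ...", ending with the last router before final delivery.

At r5: longest match for 71.126.119.251 is 71.126.0.0/17 -> r8
At r8: longest match for 71.126.119.251 is 71.126.0.0/17 -> r4
At r4: longest match for 71.126.119.251 is 71.126.96.0/19 -> r9
At r9: longest match for 71.126.119.251 is 71.126.96.0/19 -> local delivery

r5, r8, r4, r9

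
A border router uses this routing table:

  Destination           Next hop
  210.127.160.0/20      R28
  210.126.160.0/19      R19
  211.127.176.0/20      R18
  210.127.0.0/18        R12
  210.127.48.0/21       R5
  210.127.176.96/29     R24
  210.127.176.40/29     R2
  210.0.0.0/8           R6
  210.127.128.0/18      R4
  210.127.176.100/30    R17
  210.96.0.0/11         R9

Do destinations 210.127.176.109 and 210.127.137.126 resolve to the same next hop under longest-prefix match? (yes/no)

yes

210.127.176.109: longest match 210.127.128.0/18 -> R4
210.127.137.126: longest match 210.127.128.0/18 -> R4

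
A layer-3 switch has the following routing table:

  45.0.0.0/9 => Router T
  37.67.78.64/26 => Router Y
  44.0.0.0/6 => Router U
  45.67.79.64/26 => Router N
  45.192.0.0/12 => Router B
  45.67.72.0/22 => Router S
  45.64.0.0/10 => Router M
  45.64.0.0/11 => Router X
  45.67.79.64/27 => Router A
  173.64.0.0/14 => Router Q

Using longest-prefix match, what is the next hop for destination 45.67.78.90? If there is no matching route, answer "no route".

Router X

Routes whose prefix contains 45.67.78.90:
  44.0.0.0/6 (44.0.0.0 - 47.255.255.255) -> Router U
  45.0.0.0/9 (45.0.0.0 - 45.127.255.255) -> Router T
  45.64.0.0/10 (45.64.0.0 - 45.127.255.255) -> Router M
  45.64.0.0/11 (45.64.0.0 - 45.95.255.255) -> Router X
More-specific entries that do NOT match:
  45.67.79.64/27 (45.67.79.64 - 45.67.79.95) does not contain 45.67.78.90
  37.67.78.64/26 (37.67.78.64 - 37.67.78.127) does not contain 45.67.78.90
  45.67.79.64/26 (45.67.79.64 - 45.67.79.127) does not contain 45.67.78.90
  45.67.72.0/22 (45.67.72.0 - 45.67.75.255) does not contain 45.67.78.90
  173.64.0.0/14 (173.64.0.0 - 173.67.255.255) does not contain 45.67.78.90
  45.192.0.0/12 (45.192.0.0 - 45.207.255.255) does not contain 45.67.78.90
Longest matching prefix is /11 -> next hop Router X.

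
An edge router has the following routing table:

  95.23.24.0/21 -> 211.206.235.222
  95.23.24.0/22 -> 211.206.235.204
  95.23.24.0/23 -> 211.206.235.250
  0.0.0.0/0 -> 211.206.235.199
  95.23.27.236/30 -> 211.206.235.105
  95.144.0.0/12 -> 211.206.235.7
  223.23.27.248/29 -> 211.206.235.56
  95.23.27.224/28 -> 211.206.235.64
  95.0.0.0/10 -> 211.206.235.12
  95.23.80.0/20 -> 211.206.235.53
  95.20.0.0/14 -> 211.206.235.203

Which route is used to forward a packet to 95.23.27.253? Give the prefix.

Entries matching 95.23.27.253:
  0.0.0.0/0 (default, matches everything)
  95.0.0.0/10 (95.0.0.0 - 95.63.255.255)
  95.20.0.0/14 (95.20.0.0 - 95.23.255.255)
  95.23.24.0/21 (95.23.24.0 - 95.23.31.255)
  95.23.24.0/22 (95.23.24.0 - 95.23.27.255)
Most specific is 95.23.24.0/22.

95.23.24.0/22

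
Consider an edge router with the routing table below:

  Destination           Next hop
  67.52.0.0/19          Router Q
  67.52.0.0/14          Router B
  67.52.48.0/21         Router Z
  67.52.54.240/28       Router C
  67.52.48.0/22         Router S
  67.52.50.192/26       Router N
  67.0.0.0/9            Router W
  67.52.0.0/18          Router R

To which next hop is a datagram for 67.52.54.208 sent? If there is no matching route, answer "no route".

Routes whose prefix contains 67.52.54.208:
  67.0.0.0/9 (67.0.0.0 - 67.127.255.255) -> Router W
  67.52.0.0/14 (67.52.0.0 - 67.55.255.255) -> Router B
  67.52.0.0/18 (67.52.0.0 - 67.52.63.255) -> Router R
  67.52.48.0/21 (67.52.48.0 - 67.52.55.255) -> Router Z
More-specific entries that do NOT match:
  67.52.54.240/28 (67.52.54.240 - 67.52.54.255) does not contain 67.52.54.208
  67.52.50.192/26 (67.52.50.192 - 67.52.50.255) does not contain 67.52.54.208
  67.52.48.0/22 (67.52.48.0 - 67.52.51.255) does not contain 67.52.54.208
Longest matching prefix is /21 -> next hop Router Z.

Router Z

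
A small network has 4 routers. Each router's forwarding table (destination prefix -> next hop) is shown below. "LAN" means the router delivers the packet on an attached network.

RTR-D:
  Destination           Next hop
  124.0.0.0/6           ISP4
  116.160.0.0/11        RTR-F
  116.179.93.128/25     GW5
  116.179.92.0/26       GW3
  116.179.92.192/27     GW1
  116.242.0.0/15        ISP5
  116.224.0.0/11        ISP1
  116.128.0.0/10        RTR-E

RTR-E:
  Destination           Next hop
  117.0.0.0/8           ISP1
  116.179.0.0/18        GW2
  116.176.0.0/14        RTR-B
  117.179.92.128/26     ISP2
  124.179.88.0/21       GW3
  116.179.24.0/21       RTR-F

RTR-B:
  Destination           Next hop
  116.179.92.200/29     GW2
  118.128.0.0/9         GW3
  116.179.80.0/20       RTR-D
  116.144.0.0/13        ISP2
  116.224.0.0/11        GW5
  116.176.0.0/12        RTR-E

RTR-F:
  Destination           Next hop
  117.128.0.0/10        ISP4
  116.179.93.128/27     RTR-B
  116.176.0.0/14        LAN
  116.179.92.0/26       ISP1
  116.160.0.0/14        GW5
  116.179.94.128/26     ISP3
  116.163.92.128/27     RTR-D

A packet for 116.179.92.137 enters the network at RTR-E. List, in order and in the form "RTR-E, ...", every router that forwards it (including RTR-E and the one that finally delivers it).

At RTR-E: longest match for 116.179.92.137 is 116.176.0.0/14 -> RTR-B
At RTR-B: longest match for 116.179.92.137 is 116.179.80.0/20 -> RTR-D
At RTR-D: longest match for 116.179.92.137 is 116.160.0.0/11 -> RTR-F
At RTR-F: longest match for 116.179.92.137 is 116.176.0.0/14 -> LAN

RTR-E, RTR-B, RTR-D, RTR-F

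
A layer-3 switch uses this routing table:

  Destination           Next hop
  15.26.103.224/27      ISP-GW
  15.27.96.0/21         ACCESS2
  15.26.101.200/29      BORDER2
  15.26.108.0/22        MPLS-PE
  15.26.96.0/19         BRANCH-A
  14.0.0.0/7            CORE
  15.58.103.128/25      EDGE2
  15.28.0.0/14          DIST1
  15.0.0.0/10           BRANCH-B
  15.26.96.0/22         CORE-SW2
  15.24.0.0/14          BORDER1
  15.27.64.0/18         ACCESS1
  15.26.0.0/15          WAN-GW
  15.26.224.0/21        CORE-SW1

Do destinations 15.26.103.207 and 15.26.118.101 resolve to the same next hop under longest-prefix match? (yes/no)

yes

15.26.103.207: longest match 15.26.96.0/19 -> BRANCH-A
15.26.118.101: longest match 15.26.96.0/19 -> BRANCH-A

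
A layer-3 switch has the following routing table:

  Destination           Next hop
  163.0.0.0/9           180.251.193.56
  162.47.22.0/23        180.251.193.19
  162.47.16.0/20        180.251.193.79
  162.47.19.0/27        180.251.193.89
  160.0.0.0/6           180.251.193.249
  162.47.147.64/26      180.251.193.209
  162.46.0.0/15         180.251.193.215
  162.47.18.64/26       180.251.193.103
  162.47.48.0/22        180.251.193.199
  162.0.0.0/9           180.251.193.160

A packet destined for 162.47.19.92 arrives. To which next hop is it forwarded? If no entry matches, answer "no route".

180.251.193.79

Routes whose prefix contains 162.47.19.92:
  160.0.0.0/6 (160.0.0.0 - 163.255.255.255) -> 180.251.193.249
  162.0.0.0/9 (162.0.0.0 - 162.127.255.255) -> 180.251.193.160
  162.46.0.0/15 (162.46.0.0 - 162.47.255.255) -> 180.251.193.215
  162.47.16.0/20 (162.47.16.0 - 162.47.31.255) -> 180.251.193.79
More-specific entries that do NOT match:
  162.47.19.0/27 (162.47.19.0 - 162.47.19.31) does not contain 162.47.19.92
  162.47.147.64/26 (162.47.147.64 - 162.47.147.127) does not contain 162.47.19.92
  162.47.18.64/26 (162.47.18.64 - 162.47.18.127) does not contain 162.47.19.92
  162.47.22.0/23 (162.47.22.0 - 162.47.23.255) does not contain 162.47.19.92
  162.47.48.0/22 (162.47.48.0 - 162.47.51.255) does not contain 162.47.19.92
Longest matching prefix is /20 -> next hop 180.251.193.79.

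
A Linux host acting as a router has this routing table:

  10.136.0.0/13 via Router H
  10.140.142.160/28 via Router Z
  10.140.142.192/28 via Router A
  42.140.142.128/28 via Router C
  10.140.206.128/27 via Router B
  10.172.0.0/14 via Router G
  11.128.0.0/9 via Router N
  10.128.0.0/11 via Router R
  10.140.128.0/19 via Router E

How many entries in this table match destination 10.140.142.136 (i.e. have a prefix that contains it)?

Prefixes containing 10.140.142.136:
  10.128.0.0/11 (10.128.0.0 - 10.159.255.255)
  10.136.0.0/13 (10.136.0.0 - 10.143.255.255)
  10.140.128.0/19 (10.140.128.0 - 10.140.159.255)
Total matching entries: 3.

3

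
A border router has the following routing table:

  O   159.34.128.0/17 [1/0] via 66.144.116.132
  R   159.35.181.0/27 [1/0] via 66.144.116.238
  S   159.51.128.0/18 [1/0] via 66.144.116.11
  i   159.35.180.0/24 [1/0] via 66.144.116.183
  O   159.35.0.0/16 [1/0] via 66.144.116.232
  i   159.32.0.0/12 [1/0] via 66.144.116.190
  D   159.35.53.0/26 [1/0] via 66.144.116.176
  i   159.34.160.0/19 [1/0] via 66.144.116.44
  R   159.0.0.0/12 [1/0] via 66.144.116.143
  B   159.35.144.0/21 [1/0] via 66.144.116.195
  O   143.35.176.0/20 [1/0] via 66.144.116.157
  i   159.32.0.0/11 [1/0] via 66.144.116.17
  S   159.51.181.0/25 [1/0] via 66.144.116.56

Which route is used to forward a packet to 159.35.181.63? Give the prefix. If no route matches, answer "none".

Entries matching 159.35.181.63:
  159.32.0.0/11 (159.32.0.0 - 159.63.255.255)
  159.32.0.0/12 (159.32.0.0 - 159.47.255.255)
  159.35.0.0/16 (159.35.0.0 - 159.35.255.255)
Most specific is 159.35.0.0/16.

159.35.0.0/16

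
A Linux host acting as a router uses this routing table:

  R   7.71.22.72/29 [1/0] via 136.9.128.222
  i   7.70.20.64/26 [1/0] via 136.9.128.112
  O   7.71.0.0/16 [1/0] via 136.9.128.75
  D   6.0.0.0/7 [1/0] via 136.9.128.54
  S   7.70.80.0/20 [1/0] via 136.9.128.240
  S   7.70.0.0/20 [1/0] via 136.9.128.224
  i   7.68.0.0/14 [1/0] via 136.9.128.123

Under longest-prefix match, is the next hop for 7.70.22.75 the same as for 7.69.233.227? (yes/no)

7.70.22.75: longest match 7.68.0.0/14 -> 136.9.128.123
7.69.233.227: longest match 7.68.0.0/14 -> 136.9.128.123

yes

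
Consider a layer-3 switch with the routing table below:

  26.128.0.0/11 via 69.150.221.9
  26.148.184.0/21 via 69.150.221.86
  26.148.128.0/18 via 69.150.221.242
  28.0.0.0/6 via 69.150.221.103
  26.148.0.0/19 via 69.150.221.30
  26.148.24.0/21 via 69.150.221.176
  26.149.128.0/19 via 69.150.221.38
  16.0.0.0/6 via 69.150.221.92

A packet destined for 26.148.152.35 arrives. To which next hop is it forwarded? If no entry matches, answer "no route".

Routes whose prefix contains 26.148.152.35:
  26.128.0.0/11 (26.128.0.0 - 26.159.255.255) -> 69.150.221.9
  26.148.128.0/18 (26.148.128.0 - 26.148.191.255) -> 69.150.221.242
More-specific entries that do NOT match:
  26.148.184.0/21 (26.148.184.0 - 26.148.191.255) does not contain 26.148.152.35
  26.148.24.0/21 (26.148.24.0 - 26.148.31.255) does not contain 26.148.152.35
  26.148.0.0/19 (26.148.0.0 - 26.148.31.255) does not contain 26.148.152.35
  26.149.128.0/19 (26.149.128.0 - 26.149.159.255) does not contain 26.148.152.35
Longest matching prefix is /18 -> next hop 69.150.221.242.

69.150.221.242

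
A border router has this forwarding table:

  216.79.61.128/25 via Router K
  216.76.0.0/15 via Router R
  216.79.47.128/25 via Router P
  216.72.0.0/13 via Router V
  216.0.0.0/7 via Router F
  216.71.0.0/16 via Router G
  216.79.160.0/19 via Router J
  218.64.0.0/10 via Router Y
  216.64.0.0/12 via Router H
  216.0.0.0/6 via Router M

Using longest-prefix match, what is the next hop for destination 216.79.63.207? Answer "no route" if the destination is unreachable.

Routes whose prefix contains 216.79.63.207:
  216.0.0.0/6 (216.0.0.0 - 219.255.255.255) -> Router M
  216.0.0.0/7 (216.0.0.0 - 217.255.255.255) -> Router F
  216.64.0.0/12 (216.64.0.0 - 216.79.255.255) -> Router H
  216.72.0.0/13 (216.72.0.0 - 216.79.255.255) -> Router V
More-specific entries that do NOT match:
  216.79.61.128/25 (216.79.61.128 - 216.79.61.255) does not contain 216.79.63.207
  216.79.47.128/25 (216.79.47.128 - 216.79.47.255) does not contain 216.79.63.207
  216.79.160.0/19 (216.79.160.0 - 216.79.191.255) does not contain 216.79.63.207
  216.71.0.0/16 (216.71.0.0 - 216.71.255.255) does not contain 216.79.63.207
  216.76.0.0/15 (216.76.0.0 - 216.77.255.255) does not contain 216.79.63.207
Longest matching prefix is /13 -> next hop Router V.

Router V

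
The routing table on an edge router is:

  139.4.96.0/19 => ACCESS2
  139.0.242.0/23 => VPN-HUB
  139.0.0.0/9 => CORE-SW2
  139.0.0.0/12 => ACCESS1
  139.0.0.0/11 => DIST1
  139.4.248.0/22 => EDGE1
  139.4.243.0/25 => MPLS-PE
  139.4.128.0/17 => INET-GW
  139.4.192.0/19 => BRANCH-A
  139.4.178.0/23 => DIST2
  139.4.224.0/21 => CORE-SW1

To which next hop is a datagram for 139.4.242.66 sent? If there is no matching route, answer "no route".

INET-GW

Routes whose prefix contains 139.4.242.66:
  139.0.0.0/9 (139.0.0.0 - 139.127.255.255) -> CORE-SW2
  139.0.0.0/11 (139.0.0.0 - 139.31.255.255) -> DIST1
  139.0.0.0/12 (139.0.0.0 - 139.15.255.255) -> ACCESS1
  139.4.128.0/17 (139.4.128.0 - 139.4.255.255) -> INET-GW
More-specific entries that do NOT match:
  139.4.243.0/25 (139.4.243.0 - 139.4.243.127) does not contain 139.4.242.66
  139.0.242.0/23 (139.0.242.0 - 139.0.243.255) does not contain 139.4.242.66
  139.4.178.0/23 (139.4.178.0 - 139.4.179.255) does not contain 139.4.242.66
  139.4.248.0/22 (139.4.248.0 - 139.4.251.255) does not contain 139.4.242.66
  139.4.224.0/21 (139.4.224.0 - 139.4.231.255) does not contain 139.4.242.66
  139.4.96.0/19 (139.4.96.0 - 139.4.127.255) does not contain 139.4.242.66
  139.4.192.0/19 (139.4.192.0 - 139.4.223.255) does not contain 139.4.242.66
Longest matching prefix is /17 -> next hop INET-GW.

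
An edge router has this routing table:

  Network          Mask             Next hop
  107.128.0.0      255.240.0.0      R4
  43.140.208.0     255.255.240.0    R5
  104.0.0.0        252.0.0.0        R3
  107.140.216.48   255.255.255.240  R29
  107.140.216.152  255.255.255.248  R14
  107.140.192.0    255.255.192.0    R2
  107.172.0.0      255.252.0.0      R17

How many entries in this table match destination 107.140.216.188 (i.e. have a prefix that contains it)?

Prefixes containing 107.140.216.188:
  104.0.0.0/6 (104.0.0.0 - 107.255.255.255)
  107.128.0.0/12 (107.128.0.0 - 107.143.255.255)
  107.140.192.0/18 (107.140.192.0 - 107.140.255.255)
Total matching entries: 3.

3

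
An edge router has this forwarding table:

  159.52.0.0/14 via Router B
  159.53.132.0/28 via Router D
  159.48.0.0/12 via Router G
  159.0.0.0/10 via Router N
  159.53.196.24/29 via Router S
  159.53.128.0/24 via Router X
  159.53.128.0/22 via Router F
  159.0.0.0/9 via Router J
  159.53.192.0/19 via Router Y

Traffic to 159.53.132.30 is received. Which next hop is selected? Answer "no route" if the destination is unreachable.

Routes whose prefix contains 159.53.132.30:
  159.0.0.0/9 (159.0.0.0 - 159.127.255.255) -> Router J
  159.0.0.0/10 (159.0.0.0 - 159.63.255.255) -> Router N
  159.48.0.0/12 (159.48.0.0 - 159.63.255.255) -> Router G
  159.52.0.0/14 (159.52.0.0 - 159.55.255.255) -> Router B
More-specific entries that do NOT match:
  159.53.196.24/29 (159.53.196.24 - 159.53.196.31) does not contain 159.53.132.30
  159.53.132.0/28 (159.53.132.0 - 159.53.132.15) does not contain 159.53.132.30
  159.53.128.0/24 (159.53.128.0 - 159.53.128.255) does not contain 159.53.132.30
  159.53.128.0/22 (159.53.128.0 - 159.53.131.255) does not contain 159.53.132.30
  159.53.192.0/19 (159.53.192.0 - 159.53.223.255) does not contain 159.53.132.30
Longest matching prefix is /14 -> next hop Router B.

Router B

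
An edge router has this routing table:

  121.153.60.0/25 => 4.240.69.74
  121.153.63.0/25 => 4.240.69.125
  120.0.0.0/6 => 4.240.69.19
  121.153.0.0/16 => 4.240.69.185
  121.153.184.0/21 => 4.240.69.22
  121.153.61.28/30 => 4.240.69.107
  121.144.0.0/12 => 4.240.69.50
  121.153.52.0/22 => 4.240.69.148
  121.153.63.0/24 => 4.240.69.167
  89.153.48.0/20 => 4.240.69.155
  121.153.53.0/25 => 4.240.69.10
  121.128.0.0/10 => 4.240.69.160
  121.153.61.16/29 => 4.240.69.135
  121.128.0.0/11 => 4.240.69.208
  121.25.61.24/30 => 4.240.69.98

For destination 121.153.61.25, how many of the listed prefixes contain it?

Prefixes containing 121.153.61.25:
  120.0.0.0/6 (120.0.0.0 - 123.255.255.255)
  121.128.0.0/10 (121.128.0.0 - 121.191.255.255)
  121.128.0.0/11 (121.128.0.0 - 121.159.255.255)
  121.144.0.0/12 (121.144.0.0 - 121.159.255.255)
  121.153.0.0/16 (121.153.0.0 - 121.153.255.255)
Total matching entries: 5.

5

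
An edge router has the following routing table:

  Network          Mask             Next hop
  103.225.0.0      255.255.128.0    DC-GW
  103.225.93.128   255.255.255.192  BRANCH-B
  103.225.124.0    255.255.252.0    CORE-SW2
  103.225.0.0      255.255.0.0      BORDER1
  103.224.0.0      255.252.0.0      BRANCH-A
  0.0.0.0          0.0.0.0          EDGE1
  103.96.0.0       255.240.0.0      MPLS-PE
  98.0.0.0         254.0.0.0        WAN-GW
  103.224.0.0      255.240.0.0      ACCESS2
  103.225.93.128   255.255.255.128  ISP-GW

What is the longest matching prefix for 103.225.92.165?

Entries matching 103.225.92.165:
  0.0.0.0/0 (default, matches everything)
  103.224.0.0/12 (103.224.0.0 - 103.239.255.255)
  103.224.0.0/14 (103.224.0.0 - 103.227.255.255)
  103.225.0.0/16 (103.225.0.0 - 103.225.255.255)
  103.225.0.0/17 (103.225.0.0 - 103.225.127.255)
Most specific is 103.225.0.0/17.

103.225.0.0/17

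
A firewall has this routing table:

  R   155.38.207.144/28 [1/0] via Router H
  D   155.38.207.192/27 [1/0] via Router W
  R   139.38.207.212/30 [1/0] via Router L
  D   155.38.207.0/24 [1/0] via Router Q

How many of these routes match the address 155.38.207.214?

2

Prefixes containing 155.38.207.214:
  155.38.207.0/24 (155.38.207.0 - 155.38.207.255)
  155.38.207.192/27 (155.38.207.192 - 155.38.207.223)
Total matching entries: 2.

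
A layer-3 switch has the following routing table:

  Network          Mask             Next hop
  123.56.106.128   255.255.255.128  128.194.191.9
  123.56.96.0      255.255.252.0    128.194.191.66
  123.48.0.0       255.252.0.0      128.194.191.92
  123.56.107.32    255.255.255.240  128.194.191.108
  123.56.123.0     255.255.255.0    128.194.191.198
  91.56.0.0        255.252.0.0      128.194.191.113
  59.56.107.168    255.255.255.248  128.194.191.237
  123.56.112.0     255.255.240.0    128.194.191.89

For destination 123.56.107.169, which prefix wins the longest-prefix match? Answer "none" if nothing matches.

123.56.107.169 is outside every listed prefix and there is no default route.

none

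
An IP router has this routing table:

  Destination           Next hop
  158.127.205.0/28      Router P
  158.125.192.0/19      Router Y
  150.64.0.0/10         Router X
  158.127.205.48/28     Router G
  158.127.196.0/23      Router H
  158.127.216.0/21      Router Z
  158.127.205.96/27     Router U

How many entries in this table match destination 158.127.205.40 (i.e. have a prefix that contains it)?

0

No listed prefix contains 158.127.205.40.
Total matching entries: 0.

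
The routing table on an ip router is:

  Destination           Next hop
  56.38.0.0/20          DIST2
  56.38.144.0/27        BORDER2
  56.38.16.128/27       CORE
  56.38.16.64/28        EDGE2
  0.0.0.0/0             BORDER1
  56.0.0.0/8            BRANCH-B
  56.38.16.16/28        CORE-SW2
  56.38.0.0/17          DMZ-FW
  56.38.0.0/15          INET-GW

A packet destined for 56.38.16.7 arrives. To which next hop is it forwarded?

Routes whose prefix contains 56.38.16.7:
  0.0.0.0/0 (default, matches everything) -> BORDER1
  56.0.0.0/8 (56.0.0.0 - 56.255.255.255) -> BRANCH-B
  56.38.0.0/15 (56.38.0.0 - 56.39.255.255) -> INET-GW
  56.38.0.0/17 (56.38.0.0 - 56.38.127.255) -> DMZ-FW
More-specific entries that do NOT match:
  56.38.16.64/28 (56.38.16.64 - 56.38.16.79) does not contain 56.38.16.7
  56.38.16.16/28 (56.38.16.16 - 56.38.16.31) does not contain 56.38.16.7
  56.38.144.0/27 (56.38.144.0 - 56.38.144.31) does not contain 56.38.16.7
  56.38.16.128/27 (56.38.16.128 - 56.38.16.159) does not contain 56.38.16.7
  56.38.0.0/20 (56.38.0.0 - 56.38.15.255) does not contain 56.38.16.7
Longest matching prefix is /17 -> next hop DMZ-FW.

DMZ-FW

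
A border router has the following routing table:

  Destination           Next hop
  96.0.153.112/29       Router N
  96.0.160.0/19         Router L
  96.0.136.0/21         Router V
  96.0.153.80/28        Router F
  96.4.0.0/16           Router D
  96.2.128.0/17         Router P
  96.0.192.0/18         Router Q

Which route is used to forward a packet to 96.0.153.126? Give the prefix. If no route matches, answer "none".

none

96.0.153.126 is outside every listed prefix and there is no default route.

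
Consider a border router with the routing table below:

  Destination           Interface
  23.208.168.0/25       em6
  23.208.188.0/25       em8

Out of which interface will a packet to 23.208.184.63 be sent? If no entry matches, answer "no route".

no route

No entry's prefix contains 23.208.184.63; there is no default route.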